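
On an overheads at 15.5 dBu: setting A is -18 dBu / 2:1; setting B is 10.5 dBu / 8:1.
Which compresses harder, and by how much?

A, by 12.375 dB

A: overshoot 33.5 dB → output overshoot 16.75 dB → GR 16.75 dB.
B: overshoot 5 dB → output overshoot 0.625 dB → GR 4.375 dB.
A applies 12.375 dB more gain reduction.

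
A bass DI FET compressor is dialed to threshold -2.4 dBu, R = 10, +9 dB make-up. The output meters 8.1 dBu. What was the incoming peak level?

12.6 dBu

Stripping the +9 dB make-up gives -0.9 dBu at the gain stage.
The compressed level sits -0.9 − (-2.4) = 1.5 dB over threshold.
Before 10:1 compression the overshoot was 1.5 × 10 = 15 dB, so input = -2.4 + 15 = 12.6 dBu.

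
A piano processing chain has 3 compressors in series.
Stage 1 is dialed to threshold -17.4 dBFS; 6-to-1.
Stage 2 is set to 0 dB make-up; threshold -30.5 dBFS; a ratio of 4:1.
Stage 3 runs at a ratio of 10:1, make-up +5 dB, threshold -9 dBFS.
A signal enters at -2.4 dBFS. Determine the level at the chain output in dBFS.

-21.6 dBFS

Stage 1: overshoot 15 dB → 15/6 = 2.5 dB → -14.9 dBFS.
Stage 2: overshoot 15.6 dB → 15.6/4 = 3.9 dB → -26.6 dBFS.
Stage 3: -26.6 dBFS is at or below the -9 dBFS threshold — no compression; make-up brings it to -21.6 dBFS.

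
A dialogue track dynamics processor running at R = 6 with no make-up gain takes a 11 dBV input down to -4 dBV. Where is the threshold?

Input is 18 dB above T (since output overshoot × R = input overshoot: (-4 − T)·6 = 11 − T gives T = -7 dBV).
Check: -7 + (11 − (-7))/6 = -7 + 3 = -4 dBV. ✓

-7 dBV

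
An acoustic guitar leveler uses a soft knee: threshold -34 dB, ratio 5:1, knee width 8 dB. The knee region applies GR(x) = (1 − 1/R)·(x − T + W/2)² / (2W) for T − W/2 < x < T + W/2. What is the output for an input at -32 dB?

x − T + W/2 = -32 − (-34) + 4 = 6.
GR = (1 − 1/5) × 6² / 16 = 0.8 × 36 / 16 = 1.8 dB.
Output = -32 − 1.8 = -33.8 dB.

-33.8 dB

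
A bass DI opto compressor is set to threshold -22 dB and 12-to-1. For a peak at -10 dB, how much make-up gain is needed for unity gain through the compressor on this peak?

11 dB

Without make-up, output = threshold + overshoot/12 = -22 + 1 = -21 dB.
Gap to target: 11 dB.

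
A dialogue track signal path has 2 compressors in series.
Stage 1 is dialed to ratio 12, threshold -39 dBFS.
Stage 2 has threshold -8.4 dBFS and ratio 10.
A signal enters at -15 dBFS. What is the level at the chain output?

-37 dBFS

Stage 1: -15 dBFS is 24 dB over -39 dBFS; at 12:1 that becomes 2 dB over, giving -37 dBFS.
Stage 2: -37 dBFS ≤ -8.4 dBFS, so stage 2 doesn't engage; output -37 dBFS.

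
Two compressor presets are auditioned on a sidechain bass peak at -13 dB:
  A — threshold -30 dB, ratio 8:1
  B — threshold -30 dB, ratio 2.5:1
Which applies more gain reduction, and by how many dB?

A: 17 dB over, compressed to 2.125 dB over, so 14.875 dB of GR.
B: 17 dB over, compressed to 6.8 dB over, so 10.2 dB of GR.
A applies 4.675 dB more gain reduction.

A, by 4.675 dB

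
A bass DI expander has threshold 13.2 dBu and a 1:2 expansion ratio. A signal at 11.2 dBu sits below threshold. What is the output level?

Undershoot = 13.2 − 11.2 = 2 dB.
At 1:2, that expands to 4 dB under threshold.
Output = 13.2 − 4 = 9.2 dBu.

9.2 dBu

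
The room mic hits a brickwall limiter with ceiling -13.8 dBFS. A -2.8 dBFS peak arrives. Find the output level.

At ∞:1, everything above -13.8 dBFS is held at the ceiling.

-13.8 dBFS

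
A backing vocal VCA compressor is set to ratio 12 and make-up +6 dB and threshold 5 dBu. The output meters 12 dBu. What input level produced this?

17 dBu

Before make-up, the level was 12 − 6 = 6 dBu.
The compressed level sits 6 − 5 = 1 dB over threshold.
Before 12:1 compression the overshoot was 1 × 12 = 12 dB, so input = 5 + 12 = 17 dBu.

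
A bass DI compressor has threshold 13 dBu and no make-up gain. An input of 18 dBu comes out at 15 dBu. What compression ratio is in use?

2.5:1

Input overshoot = 18 − 13 = 5 dB; output overshoot = 15 − 13 = 2 dB.
Ratio = 5 / 2 = 2.5.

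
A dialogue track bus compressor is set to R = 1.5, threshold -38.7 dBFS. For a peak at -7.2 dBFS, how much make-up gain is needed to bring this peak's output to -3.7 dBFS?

Without make-up, output = threshold + overshoot/1.5 = -38.7 + 21 = -17.7 dBFS.
Gap to target: 14 dB.

14 dB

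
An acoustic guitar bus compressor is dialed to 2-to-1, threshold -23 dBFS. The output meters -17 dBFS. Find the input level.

Post-compression overshoot = -17 − (-23) = 6 dB.
Input overshoot = R × output overshoot = 12 dB → input = -23 + 12 = -11 dBFS.

-11 dBFS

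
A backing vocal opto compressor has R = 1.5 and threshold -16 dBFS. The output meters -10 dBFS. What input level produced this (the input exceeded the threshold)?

Post-compression overshoot = -10 − (-16) = 6 dB.
Undo the ratio: input overshoot = 6 × 1.5 = 9 dB, giving input = -7 dBFS.

-7 dBFS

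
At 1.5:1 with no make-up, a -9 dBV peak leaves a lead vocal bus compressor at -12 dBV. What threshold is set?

-18 dBV

Gain reduction = -9 − (-12) = 3 dB; output overshoot = GR / (R − 1) = 3 / 0.5 = 6 dB.
Threshold = output − output overshoot = -12 − 6 = -18 dBV.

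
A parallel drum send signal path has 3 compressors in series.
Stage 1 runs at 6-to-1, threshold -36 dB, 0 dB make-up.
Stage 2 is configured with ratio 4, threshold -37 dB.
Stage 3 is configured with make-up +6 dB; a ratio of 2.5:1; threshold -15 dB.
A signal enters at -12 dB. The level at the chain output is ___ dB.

-29.75 dB

Stage 1: 24 dB above -36 dB, reduced 6:1 to 4 dB above → -32 dB.
Stage 2: -32 dB is 5 dB over -37 dB; at 4:1 that becomes 1.25 dB over, giving -35.75 dB.
Stage 3: -35.75 dB ≤ -15 dB, so stage 3 doesn't engage; make-up brings it to -29.75 dB.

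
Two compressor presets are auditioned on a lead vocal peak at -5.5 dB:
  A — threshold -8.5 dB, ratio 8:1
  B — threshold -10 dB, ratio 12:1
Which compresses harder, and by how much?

B, by 1.5 dB

A: GR = 3 − 3/8 = 2.625 dB.
B: GR = 4.5 − 4.5/12 = 4.125 dB.
B reduces 1.5 dB more.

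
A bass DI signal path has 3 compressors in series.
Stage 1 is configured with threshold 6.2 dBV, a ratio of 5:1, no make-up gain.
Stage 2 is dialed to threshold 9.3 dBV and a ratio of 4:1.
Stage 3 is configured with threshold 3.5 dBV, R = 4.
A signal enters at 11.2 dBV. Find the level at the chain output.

4.425 dBV

Stage 1: 5 dB above 6.2 dBV, reduced 5:1 to 1 dB above → 7.2 dBV.
Stage 2: 7.2 dBV is at or below the 9.3 dBV threshold — no compression; output 7.2 dBV.
Stage 3: overshoot 3.7 dB → 3.7/4 = 0.925 dB → 4.425 dBV.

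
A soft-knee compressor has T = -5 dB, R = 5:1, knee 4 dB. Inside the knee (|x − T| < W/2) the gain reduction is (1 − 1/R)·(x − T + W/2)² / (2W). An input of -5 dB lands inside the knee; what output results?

-5.4 dB

x − T + W/2 = -5 − (-5) + 2 = 2.
GR = (1 − 1/5) × 2² / 8 = 0.8 × 4 / 8 = 0.4 dB.
Output = -5 − 0.4 = -5.4 dB.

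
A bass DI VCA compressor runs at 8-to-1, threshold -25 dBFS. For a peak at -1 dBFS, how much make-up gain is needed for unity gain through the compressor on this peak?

21 dB

Overshoot 24 dB → 24/8 = 3 dB after compression, so the compressed level is -25 + 3 = -22 dBFS.
Make-up = target − compressed = -1 − (-22) = 21 dB.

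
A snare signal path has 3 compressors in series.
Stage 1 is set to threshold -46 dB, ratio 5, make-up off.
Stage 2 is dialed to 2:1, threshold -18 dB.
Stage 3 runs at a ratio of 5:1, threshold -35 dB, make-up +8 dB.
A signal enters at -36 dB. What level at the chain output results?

-36 dB

Stage 1: 10 dB above -46 dB, reduced 5:1 to 2 dB above → -44 dB.
Stage 2: -44 dB ≤ -18 dB, so stage 2 doesn't engage; output -44 dB.
Stage 3: -44 dB is at or below the -35 dB threshold — no compression; make-up brings it to -36 dB.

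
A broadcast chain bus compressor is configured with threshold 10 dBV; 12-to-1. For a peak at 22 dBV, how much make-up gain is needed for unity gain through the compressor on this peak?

The peak compresses to 10 + 12/12 = 11 dBV.
To reach 22 dBV requires 22 − 11 = 11 dB of make-up.

11 dB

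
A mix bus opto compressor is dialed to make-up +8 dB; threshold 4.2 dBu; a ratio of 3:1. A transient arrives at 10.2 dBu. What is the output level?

14.2 dBu

10.2 dBu sits 6 dB over threshold.
At 3:1 the overshoot is divided by 3, leaving 2 dB above threshold.
Output = 4.2 + 2 = 6.2 dBu; make-up adds 8 dB, giving 14.2 dBu.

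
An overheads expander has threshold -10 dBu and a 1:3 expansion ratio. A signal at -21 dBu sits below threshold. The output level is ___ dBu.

-43 dBu

Undershoot = (-10) − (-21) = 11 dB.
At 1:3, that expands to 33 dB under threshold.
Output = -10 − 33 = -43 dBu.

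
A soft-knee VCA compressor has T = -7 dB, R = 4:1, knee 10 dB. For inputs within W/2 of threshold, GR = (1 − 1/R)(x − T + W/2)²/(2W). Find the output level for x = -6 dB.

-7.35 dB

x − T + W/2 = -6 − (-7) + 5 = 6.
GR = (1 − 1/4) × 6² / 20 = 0.75 × 36 / 20 = 1.35 dB.
Output = -6 − 1.35 = -7.35 dB.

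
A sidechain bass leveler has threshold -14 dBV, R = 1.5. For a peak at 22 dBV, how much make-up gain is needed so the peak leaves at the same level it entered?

12 dB

Without make-up, output = threshold + overshoot/1.5 = -14 + 24 = 10 dBV.
Gap to target: 12 dB.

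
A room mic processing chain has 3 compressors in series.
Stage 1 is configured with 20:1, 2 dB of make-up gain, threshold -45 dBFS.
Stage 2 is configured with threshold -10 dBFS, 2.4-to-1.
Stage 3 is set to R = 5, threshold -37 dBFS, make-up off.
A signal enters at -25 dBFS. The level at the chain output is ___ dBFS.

Stage 1: overshoot 20 dB → 20/20 = 1 dB → -44 dBFS; +2 dB make-up → -42 dBFS.
Stage 2: -42 dBFS ≤ -10 dBFS, so stage 2 doesn't engage; output -42 dBFS.
Stage 3: -42 dBFS is at or below the -37 dBFS threshold — no compression; output -42 dBFS.

-42 dBFS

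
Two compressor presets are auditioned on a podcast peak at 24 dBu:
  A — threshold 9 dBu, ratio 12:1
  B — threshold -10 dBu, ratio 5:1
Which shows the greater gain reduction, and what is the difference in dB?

B, by 13.45 dB

A: GR = 15 − 15/12 = 13.75 dB.
B: GR = 34 − 34/5 = 27.2 dB.
B reduces 13.45 dB more.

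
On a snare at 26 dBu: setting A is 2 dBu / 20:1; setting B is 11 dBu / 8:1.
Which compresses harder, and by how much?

A: 24 dB over, compressed to 1.2 dB over, so 22.8 dB of GR.
B: 15 dB over, compressed to 1.875 dB over, so 13.125 dB of GR.
A applies 9.675 dB more gain reduction.

A, by 9.675 dB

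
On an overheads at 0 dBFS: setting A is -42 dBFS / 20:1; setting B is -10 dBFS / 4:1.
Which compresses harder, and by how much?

A: overshoot 42 dB → output overshoot 2.1 dB → GR 39.9 dB.
B: overshoot 10 dB → output overshoot 2.5 dB → GR 7.5 dB.
A reduces 32.4 dB more.

A, by 32.4 dB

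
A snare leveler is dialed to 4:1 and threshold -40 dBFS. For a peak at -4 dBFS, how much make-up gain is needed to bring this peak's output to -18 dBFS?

Without make-up, output = threshold + overshoot/4 = -40 + 9 = -31 dBFS.
Gap to target: 13 dB.

13 dB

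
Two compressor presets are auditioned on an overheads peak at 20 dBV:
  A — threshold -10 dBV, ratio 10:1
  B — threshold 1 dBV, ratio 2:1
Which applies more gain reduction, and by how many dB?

A, by 17.5 dB

A: 30 dB over, compressed to 3 dB over, so 27 dB of GR.
B: 19 dB over, compressed to 9.5 dB over, so 9.5 dB of GR.
A reduces 17.5 dB more.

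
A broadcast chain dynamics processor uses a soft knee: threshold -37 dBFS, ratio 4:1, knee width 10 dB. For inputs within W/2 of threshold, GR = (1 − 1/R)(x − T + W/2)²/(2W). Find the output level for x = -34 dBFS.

-36.4 dBFS

x − T + W/2 = -34 − (-37) + 5 = 8.
GR = (1 − 1/4) × 8² / 20 = 0.75 × 64 / 20 = 2.4 dB.
Output = -34 − 2.4 = -36.4 dBFS.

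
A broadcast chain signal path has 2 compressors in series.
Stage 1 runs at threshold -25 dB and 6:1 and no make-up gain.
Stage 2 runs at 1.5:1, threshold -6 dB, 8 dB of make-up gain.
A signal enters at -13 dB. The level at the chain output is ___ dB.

Stage 1: 12 dB above -25 dB, reduced 6:1 to 2 dB above → -23 dB.
Stage 2: -23 dB ≤ -6 dB, so stage 2 doesn't engage; make-up brings it to -15 dB.

-15 dB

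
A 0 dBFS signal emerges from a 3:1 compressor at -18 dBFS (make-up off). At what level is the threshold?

Gain reduction = 0 − (-18) = 18 dB; output overshoot = GR / (R − 1) = 18 / 2 = 9 dB.
Threshold = output − output overshoot = -18 − 9 = -27 dBFS.

-27 dBFS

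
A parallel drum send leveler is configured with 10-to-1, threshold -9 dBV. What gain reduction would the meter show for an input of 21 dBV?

21 dBV exceeds the threshold by 30 dB.
At 10:1, output sits 30/10 = 3 dB above threshold.
GR = overshoot in − overshoot out = 30 − 3 = 27 dB.

27 dB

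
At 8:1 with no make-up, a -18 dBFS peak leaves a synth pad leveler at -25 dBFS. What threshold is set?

Gain reduction = -18 − (-25) = 7 dB; output overshoot = GR / (R − 1) = 7 / 7 = 1 dB.
Threshold = output − output overshoot = -25 − 1 = -26 dBFS.

-26 dBFS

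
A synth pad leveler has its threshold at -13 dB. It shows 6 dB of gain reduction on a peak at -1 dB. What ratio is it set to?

Input overshoot = -1 − (-13) = 12 dB.
Output overshoot = 12 − 6 = 6 dB.
Ratio = input overshoot / output overshoot = 12 / 6 = 2.

2:1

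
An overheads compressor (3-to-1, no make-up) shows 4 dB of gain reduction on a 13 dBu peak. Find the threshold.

Gain reduction = 13 − 9 = 4 dB; output overshoot = GR / (R − 1) = 4 / 2 = 2 dB.
Threshold = output − output overshoot = 9 − 2 = 7 dBu.

7 dBu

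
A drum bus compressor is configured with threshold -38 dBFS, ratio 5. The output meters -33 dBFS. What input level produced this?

The compressed level sits -33 − (-38) = 5 dB over threshold.
Input overshoot = R × output overshoot = 25 dB → input = -38 + 25 = -13 dBFS.

-13 dBFS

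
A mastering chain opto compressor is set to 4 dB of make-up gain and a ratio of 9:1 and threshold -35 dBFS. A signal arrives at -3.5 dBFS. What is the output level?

-27.5 dBFS

Overshoot: -3.5 − (-35) = 31.5 dB.
9:1 compression reduces that to 31.5/9 = 3.5 dB over.
That puts the output at -31.5 dBFS; make-up adds 4 dB, giving -27.5 dBFS.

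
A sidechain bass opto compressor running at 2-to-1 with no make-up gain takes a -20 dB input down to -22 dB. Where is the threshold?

Gain reduction = -20 − (-22) = 2 dB; output overshoot = GR / (R − 1) = 2 / 1 = 2 dB.
Threshold = output − output overshoot = -22 − 2 = -24 dB.

-24 dB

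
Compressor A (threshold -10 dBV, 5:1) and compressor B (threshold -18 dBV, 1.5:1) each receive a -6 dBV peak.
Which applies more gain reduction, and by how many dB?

A: GR = 4 − 4/5 = 3.2 dB.
B: GR = 12 − 12/1.5 = 4 dB.
B applies 0.8 dB more gain reduction.

B, by 0.8 dB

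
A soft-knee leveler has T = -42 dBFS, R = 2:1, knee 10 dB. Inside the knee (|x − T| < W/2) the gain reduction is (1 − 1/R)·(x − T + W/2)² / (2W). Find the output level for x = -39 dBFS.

-40.6 dBFS

x − T + W/2 = -39 − (-42) + 5 = 8.
GR = (1 − 1/2) × 8² / 20 = 0.5 × 64 / 20 = 1.6 dB.
Output = -39 − 1.6 = -40.6 dBFS.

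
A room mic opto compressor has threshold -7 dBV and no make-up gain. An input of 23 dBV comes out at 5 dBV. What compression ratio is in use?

2.5:1

Input overshoot = 23 − (-7) = 30 dB; output overshoot = 5 − (-7) = 12 dB.
Ratio = 30 / 12 = 2.5.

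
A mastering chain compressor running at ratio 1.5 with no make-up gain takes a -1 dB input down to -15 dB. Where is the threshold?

-43 dB

Let T be the threshold. Output overshoot = (input overshoot)/R, so -15 − T = (-1 − T)/1.5.
1.5·(-15 − T) = -1 − T → 0.5·T = -22.5 − (-1) = -21.5.
T = -21.5/0.5 = -43 dB.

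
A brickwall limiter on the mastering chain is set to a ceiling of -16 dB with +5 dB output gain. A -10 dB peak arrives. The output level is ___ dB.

-11 dB

At ∞:1, everything above -16 dB is held at the ceiling.
Output gain then adds 5 dB: -16 + 5 = -11 dB.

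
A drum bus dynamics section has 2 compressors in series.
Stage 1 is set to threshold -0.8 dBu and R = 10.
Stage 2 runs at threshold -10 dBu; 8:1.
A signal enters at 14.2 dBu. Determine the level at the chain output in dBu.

Stage 1: 14.2 dBu is 15 dB over -0.8 dBu; at 10:1 that becomes 1.5 dB over, giving 0.7 dBu.
Stage 2: 10.7 dB above -10 dBu, reduced 8:1 to 1.3375 dB above → -8.6625 dBu.

-8.6625 dBu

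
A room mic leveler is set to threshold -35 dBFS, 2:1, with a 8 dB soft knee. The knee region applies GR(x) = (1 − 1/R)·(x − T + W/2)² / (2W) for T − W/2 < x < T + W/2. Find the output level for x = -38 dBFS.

-38.03125 dBFS

x − T + W/2 = -38 − (-35) + 4 = 1.
GR = (1 − 1/2) × 1² / 16 = 0.5 × 1 / 16 = 0.03125 dB.
Output = -38 − 0.03125 = -38.03125 dBFS.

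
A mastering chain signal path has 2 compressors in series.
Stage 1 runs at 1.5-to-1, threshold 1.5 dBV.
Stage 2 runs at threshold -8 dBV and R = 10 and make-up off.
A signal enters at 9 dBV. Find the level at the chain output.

-6.55 dBV

Stage 1: overshoot 7.5 dB → 7.5/1.5 = 5 dB → 6.5 dBV.
Stage 2: 6.5 dBV is 14.5 dB over -8 dBV; at 10:1 that becomes 1.45 dB over, giving -6.55 dBV.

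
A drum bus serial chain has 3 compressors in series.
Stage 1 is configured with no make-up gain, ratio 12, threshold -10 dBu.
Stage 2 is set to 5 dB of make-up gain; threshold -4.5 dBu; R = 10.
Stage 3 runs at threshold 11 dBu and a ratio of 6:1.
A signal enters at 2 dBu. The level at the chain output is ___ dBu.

-4 dBu

Stage 1: 12 dB above -10 dBu, reduced 12:1 to 1 dB above → -9 dBu.
Stage 2: -9 dBu ≤ -4.5 dBu, so stage 2 doesn't engage; make-up brings it to -4 dBu.
Stage 3: below threshold (-4 ≤ 11); passes unchanged; output -4 dBu.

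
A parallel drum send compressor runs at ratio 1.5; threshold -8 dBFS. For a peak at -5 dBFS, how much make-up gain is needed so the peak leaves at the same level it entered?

Overshoot 3 dB → 3/1.5 = 2 dB after compression, so the compressed level is -8 + 2 = -6 dBFS.
Make-up = target − compressed = -5 − (-6) = 1 dB.

1 dB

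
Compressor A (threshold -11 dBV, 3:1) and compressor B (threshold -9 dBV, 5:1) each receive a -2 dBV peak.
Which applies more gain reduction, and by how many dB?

A, by 0.4 dB

A: overshoot 9 dB → output overshoot 3 dB → GR 6 dB.
B: overshoot 7 dB → output overshoot 1.4 dB → GR 5.6 dB.
A reduces 0.4 dB more.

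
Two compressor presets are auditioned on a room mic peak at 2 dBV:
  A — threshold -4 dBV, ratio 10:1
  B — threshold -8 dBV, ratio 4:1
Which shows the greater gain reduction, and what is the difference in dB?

B, by 2.1 dB

A: 6 dB over, compressed to 0.6 dB over, so 5.4 dB of GR.
B: 10 dB over, compressed to 2.5 dB over, so 7.5 dB of GR.
B reduces 2.1 dB more.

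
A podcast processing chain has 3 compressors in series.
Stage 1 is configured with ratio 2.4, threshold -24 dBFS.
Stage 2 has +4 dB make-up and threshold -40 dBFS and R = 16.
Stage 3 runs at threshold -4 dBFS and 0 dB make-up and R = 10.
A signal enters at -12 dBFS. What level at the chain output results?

Stage 1: overshoot 12 dB → 12/2.4 = 5 dB → -19 dBFS.
Stage 2: 21 dB above -40 dBFS, reduced 16:1 to 1.3125 dB above → -38.6875 dBFS; +4 dB make-up → -34.6875 dBFS.
Stage 3: below threshold (-34.6875 ≤ -4); passes unchanged; output -34.6875 dBFS.

-34.6875 dBFS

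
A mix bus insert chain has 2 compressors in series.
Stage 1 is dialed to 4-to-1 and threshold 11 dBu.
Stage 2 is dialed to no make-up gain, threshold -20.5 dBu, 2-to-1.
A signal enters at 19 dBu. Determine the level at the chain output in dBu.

Stage 1: overshoot 8 dB → 8/4 = 2 dB → 13 dBu.
Stage 2: overshoot 33.5 dB → 33.5/2 = 16.75 dB → -3.75 dBu.

-3.75 dBu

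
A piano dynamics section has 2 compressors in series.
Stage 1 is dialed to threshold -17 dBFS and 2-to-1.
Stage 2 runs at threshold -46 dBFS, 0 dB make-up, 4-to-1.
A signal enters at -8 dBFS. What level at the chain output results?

-37.625 dBFS

Stage 1: overshoot 9 dB → 9/2 = 4.5 dB → -12.5 dBFS.
Stage 2: 33.5 dB above -46 dBFS, reduced 4:1 to 8.375 dB above → -37.625 dBFS.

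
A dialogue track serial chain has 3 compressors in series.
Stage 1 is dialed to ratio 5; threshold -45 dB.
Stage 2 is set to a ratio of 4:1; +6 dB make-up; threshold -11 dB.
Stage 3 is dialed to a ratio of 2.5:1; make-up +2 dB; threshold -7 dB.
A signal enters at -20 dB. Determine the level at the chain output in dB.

-32 dB

Stage 1: 25 dB above -45 dB, reduced 5:1 to 5 dB above → -40 dB.
Stage 2: -40 dB ≤ -11 dB, so stage 2 doesn't engage; make-up brings it to -34 dB.
Stage 3: below threshold (-34 ≤ -7); passes unchanged; make-up brings it to -32 dB.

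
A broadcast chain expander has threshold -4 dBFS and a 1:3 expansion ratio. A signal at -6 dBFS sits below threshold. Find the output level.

The input is 2 dB below the -4 dBFS threshold.
A 1:3 expander multiplies undershoot by 3: 2 × 3 = 6 dB below threshold.
Output = -4 − 6 = -10 dBFS.

-10 dBFS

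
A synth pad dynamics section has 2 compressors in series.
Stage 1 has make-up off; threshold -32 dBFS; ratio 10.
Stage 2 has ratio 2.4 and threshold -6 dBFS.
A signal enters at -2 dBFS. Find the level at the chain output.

Stage 1: overshoot 30 dB → 30/10 = 3 dB → -29 dBFS.
Stage 2: below threshold (-29 ≤ -6); passes unchanged; output -29 dBFS.

-29 dBFS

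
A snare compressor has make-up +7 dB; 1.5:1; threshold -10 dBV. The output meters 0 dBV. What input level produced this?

Stripping the +7 dB make-up gives -7 dBV at the gain stage.
Post-compression overshoot = -7 − (-10) = 3 dB.
Input overshoot = R × output overshoot = 4.5 dB → input = -10 + 4.5 = -5.5 dBV.

-5.5 dBV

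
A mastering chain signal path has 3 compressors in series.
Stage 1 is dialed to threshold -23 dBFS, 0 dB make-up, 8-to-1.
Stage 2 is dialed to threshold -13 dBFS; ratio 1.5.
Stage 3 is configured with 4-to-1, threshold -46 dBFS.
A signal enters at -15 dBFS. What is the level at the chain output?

-40 dBFS

Stage 1: overshoot 8 dB → 8/8 = 1 dB → -22 dBFS.
Stage 2: -22 dBFS ≤ -13 dBFS, so stage 2 doesn't engage; output -22 dBFS.
Stage 3: overshoot 24 dB → 24/4 = 6 dB → -40 dBFS.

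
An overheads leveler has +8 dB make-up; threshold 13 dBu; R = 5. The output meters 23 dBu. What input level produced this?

Stripping the +8 dB make-up gives 15 dBu at the gain stage.
The compressed level sits 15 − 13 = 2 dB over threshold.
Input overshoot = R × output overshoot = 10 dB → input = 13 + 10 = 23 dBu.

23 dBu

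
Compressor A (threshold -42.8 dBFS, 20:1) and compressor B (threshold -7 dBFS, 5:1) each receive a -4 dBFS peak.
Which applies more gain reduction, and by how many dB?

A, by 34.46 dB

A: 38.8 dB over, compressed to 1.94 dB over, so 36.86 dB of GR.
B: 3 dB over, compressed to 0.6 dB over, so 2.4 dB of GR.
A applies 34.46 dB more gain reduction.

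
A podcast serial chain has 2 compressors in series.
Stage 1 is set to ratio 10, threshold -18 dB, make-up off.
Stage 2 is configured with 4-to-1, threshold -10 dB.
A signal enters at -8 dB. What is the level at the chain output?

-17 dB

Stage 1: overshoot 10 dB → 10/10 = 1 dB → -17 dB.
Stage 2: -17 dB ≤ -10 dB, so stage 2 doesn't engage; output -17 dB.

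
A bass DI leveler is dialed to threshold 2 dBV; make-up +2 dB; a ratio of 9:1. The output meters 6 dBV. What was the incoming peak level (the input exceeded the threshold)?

20 dBV

Remove make-up: 6 − 2 = 4 dBV.
The compressed level sits 4 − 2 = 2 dB over threshold.
Undo the ratio: input overshoot = 2 × 9 = 18 dB, giving input = 20 dBV.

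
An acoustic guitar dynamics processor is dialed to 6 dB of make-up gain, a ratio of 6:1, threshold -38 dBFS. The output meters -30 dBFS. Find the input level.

Remove make-up: -30 − 6 = -36 dBFS.
That's 2 dB above the -38 dBFS threshold.
Undo the ratio: input overshoot = 2 × 6 = 12 dB, giving input = -26 dBFS.

-26 dBFS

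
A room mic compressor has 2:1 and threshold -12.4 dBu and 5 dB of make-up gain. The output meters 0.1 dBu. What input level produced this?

2.6 dBu

Before make-up, the level was 0.1 − 5 = -4.9 dBu.
The compressed level sits -4.9 − (-12.4) = 7.5 dB over threshold.
Before 2:1 compression the overshoot was 7.5 × 2 = 15 dB, so input = -12.4 + 15 = 2.6 dBu.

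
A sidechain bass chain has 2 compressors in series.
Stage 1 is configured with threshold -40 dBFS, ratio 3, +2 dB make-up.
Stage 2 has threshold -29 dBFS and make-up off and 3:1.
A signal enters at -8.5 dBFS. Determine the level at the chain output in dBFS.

Stage 1: overshoot 31.5 dB → 31.5/3 = 10.5 dB → -29.5 dBFS; +2 dB make-up → -27.5 dBFS.
Stage 2: -27.5 dBFS is 1.5 dB over -29 dBFS; at 3:1 that becomes 0.5 dB over, giving -28.5 dBFS.

-28.5 dBFS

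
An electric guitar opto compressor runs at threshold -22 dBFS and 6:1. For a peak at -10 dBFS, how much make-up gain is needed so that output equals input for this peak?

Without make-up, output = threshold + overshoot/6 = -22 + 2 = -20 dBFS.
Gap to target: 10 dB.

10 dB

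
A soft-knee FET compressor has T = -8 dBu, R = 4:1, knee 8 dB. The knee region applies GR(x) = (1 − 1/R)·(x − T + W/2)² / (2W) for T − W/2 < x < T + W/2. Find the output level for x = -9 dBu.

x − T + W/2 = -9 − (-8) + 4 = 3.
GR = (1 − 1/4) × 3² / 16 = 0.75 × 9 / 16 = 0.421875 dB.
Output = -9 − 0.421875 = -9.421875 dBu.

-9.421875 dBu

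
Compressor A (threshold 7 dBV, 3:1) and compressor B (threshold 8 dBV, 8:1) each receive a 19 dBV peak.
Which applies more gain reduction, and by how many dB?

A: overshoot 12 dB → output overshoot 4 dB → GR 8 dB.
B: overshoot 11 dB → output overshoot 1.375 dB → GR 9.625 dB.
Difference: 1.625 dB in favour of B.

B, by 1.625 dB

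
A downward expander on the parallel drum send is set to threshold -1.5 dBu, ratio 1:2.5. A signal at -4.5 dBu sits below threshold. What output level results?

Undershoot = (-1.5) − (-4.5) = 3 dB.
At 1:2.5, that expands to 7.5 dB under threshold.
Output = -1.5 − 7.5 = -9 dBu.

-9 dBu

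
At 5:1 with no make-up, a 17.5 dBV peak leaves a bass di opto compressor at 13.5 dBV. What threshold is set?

12.5 dBV

Let T be the threshold. Output overshoot = (input overshoot)/R, so 13.5 − T = (17.5 − T)/5.
5·(13.5 − T) = 17.5 − T → 4·T = 67.5 − 17.5 = 50.
T = 50/4 = 12.5 dBV.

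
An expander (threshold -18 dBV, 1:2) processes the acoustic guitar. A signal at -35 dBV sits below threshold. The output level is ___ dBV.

-52 dBV

The input is 17 dB below the -18 dBV threshold.
A 1:2 expander multiplies undershoot by 2: 17 × 2 = 34 dB below threshold.
Output = -18 − 34 = -52 dBV.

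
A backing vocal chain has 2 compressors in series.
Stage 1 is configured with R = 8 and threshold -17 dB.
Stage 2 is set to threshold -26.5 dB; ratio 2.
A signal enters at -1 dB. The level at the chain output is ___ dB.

-20.75 dB

Stage 1: overshoot 16 dB → 16/8 = 2 dB → -15 dB.
Stage 2: overshoot 11.5 dB → 11.5/2 = 5.75 dB → -20.75 dB.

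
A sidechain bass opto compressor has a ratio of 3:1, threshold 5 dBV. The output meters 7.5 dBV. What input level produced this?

The compressed level sits 7.5 − 5 = 2.5 dB over threshold.
Undo the ratio: input overshoot = 2.5 × 3 = 7.5 dB, giving input = 12.5 dBV.

12.5 dBV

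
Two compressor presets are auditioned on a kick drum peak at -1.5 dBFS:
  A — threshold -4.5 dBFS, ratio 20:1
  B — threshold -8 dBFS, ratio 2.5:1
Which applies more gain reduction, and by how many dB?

A: GR = 3 − 3/20 = 2.85 dB.
B: GR = 6.5 − 6.5/2.5 = 3.9 dB.
B reduces 1.05 dB more.

B, by 1.05 dB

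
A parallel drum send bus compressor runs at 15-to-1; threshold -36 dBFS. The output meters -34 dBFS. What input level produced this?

-6 dBFS

The compressed level sits -34 − (-36) = 2 dB over threshold.
Before 15:1 compression the overshoot was 2 × 15 = 30 dB, so input = -36 + 30 = -6 dBFS.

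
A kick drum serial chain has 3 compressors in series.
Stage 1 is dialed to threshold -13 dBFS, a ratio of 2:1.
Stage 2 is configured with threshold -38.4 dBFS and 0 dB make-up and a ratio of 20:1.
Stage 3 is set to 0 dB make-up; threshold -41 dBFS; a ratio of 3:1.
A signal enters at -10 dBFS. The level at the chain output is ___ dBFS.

-39.685 dBFS

Stage 1: 3 dB above -13 dBFS, reduced 2:1 to 1.5 dB above → -11.5 dBFS.
Stage 2: -11.5 dBFS is 26.9 dB over -38.4 dBFS; at 20:1 that becomes 1.345 dB over, giving -37.055 dBFS.
Stage 3: -37.055 dBFS is 3.945 dB over -41 dBFS; at 3:1 that becomes 1.315 dB over, giving -39.685 dBFS.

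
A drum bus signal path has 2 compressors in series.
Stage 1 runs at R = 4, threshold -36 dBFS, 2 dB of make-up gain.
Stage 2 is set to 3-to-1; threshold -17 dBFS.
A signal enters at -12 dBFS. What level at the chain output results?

Stage 1: -12 dBFS is 24 dB over -36 dBFS; at 4:1 that becomes 6 dB over, giving -30 dBFS; +2 dB make-up → -28 dBFS.
Stage 2: -28 dBFS ≤ -17 dBFS, so stage 2 doesn't engage; output -28 dBFS.

-28 dBFS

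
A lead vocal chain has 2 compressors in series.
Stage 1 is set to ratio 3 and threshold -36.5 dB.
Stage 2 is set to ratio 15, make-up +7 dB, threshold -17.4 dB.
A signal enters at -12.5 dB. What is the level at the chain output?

-21.5 dB

Stage 1: 24 dB above -36.5 dB, reduced 3:1 to 8 dB above → -28.5 dB.
Stage 2: below threshold (-28.5 ≤ -17.4); passes unchanged; make-up brings it to -21.5 dB.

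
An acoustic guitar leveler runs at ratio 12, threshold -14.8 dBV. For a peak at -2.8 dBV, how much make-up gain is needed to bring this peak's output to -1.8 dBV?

12 dB

Overshoot 12 dB → 12/12 = 1 dB after compression, so the compressed level is -14.8 + 1 = -13.8 dBV.
Make-up = target − compressed = -1.8 − (-13.8) = 12 dB.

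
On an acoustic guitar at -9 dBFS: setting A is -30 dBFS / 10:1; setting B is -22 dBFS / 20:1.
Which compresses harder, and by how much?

A: 21 dB over, compressed to 2.1 dB over, so 18.9 dB of GR.
B: 13 dB over, compressed to 0.65 dB over, so 12.35 dB of GR.
Difference: 6.55 dB in favour of A.

A, by 6.55 dB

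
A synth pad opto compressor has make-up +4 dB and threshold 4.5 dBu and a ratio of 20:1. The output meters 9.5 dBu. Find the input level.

24.5 dBu

Remove make-up: 9.5 − 4 = 5.5 dBu.
The compressed level sits 5.5 − 4.5 = 1 dB over threshold.
Input overshoot = R × output overshoot = 20 dB → input = 4.5 + 20 = 24.5 dBu.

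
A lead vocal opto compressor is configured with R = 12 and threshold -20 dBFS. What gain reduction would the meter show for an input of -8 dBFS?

11 dB

-8 dBFS exceeds the threshold by 12 dB.
After 12:1 compression the overshoot becomes 12/12 = 1 dB.
Gain reduction = 12 − 1 = 11 dB.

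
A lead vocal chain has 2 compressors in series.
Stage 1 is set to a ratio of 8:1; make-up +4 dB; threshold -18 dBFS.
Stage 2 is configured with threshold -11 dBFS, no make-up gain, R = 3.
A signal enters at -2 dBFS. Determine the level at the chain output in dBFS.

-12 dBFS

Stage 1: 16 dB above -18 dBFS, reduced 8:1 to 2 dB above → -16 dBFS; +4 dB make-up → -12 dBFS.
Stage 2: -12 dBFS is at or below the -11 dBFS threshold — no compression; output -12 dBFS.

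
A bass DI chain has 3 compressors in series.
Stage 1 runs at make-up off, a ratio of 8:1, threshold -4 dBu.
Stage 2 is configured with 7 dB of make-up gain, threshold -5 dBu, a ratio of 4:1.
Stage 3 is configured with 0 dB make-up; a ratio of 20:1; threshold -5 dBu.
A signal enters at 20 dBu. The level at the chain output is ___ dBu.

-4.6 dBu

Stage 1: overshoot 24 dB → 24/8 = 3 dB → -1 dBu.
Stage 2: -1 dBu is 4 dB over -5 dBu; at 4:1 that becomes 1 dB over, giving -4 dBu; +7 dB make-up → 3 dBu.
Stage 3: 3 dBu is 8 dB over -5 dBu; at 20:1 that becomes 0.4 dB over, giving -4.6 dBu.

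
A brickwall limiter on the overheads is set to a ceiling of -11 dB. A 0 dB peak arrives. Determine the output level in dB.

-11 dB

A brickwall limiter is an ∞:1 compressor: any input above the ceiling is clamped to -11 dB.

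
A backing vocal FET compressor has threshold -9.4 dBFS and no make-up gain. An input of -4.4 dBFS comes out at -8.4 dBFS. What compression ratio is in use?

5:1

Input overshoot = -4.4 − (-9.4) = 5 dB; output overshoot = -8.4 − (-9.4) = 1 dB.
Ratio = 5 / 1 = 5.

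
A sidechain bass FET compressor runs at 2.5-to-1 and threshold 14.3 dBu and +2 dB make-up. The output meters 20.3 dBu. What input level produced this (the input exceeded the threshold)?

24.3 dBu

Remove make-up: 20.3 − 2 = 18.3 dBu.
The compressed level sits 18.3 − 14.3 = 4 dB over threshold.
Undo the ratio: input overshoot = 4 × 2.5 = 10 dB, giving input = 24.3 dBu.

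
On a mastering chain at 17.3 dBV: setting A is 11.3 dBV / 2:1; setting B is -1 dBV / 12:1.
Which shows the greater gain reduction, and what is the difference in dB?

A: overshoot 6 dB → output overshoot 3 dB → GR 3 dB.
B: overshoot 18.3 dB → output overshoot 1.525 dB → GR 16.775 dB.
B applies 13.775 dB more gain reduction.

B, by 13.775 dB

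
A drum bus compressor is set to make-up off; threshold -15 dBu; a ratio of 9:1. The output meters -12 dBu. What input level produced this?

12 dBu

The compressed level sits -12 − (-15) = 3 dB over threshold.
Before 9:1 compression the overshoot was 3 × 9 = 27 dB, so input = -15 + 27 = 12 dBu.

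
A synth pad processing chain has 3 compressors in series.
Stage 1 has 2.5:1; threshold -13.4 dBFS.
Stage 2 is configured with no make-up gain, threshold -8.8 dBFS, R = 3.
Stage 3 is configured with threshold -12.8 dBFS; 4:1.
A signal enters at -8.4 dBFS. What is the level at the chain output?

-12.45 dBFS

Stage 1: -8.4 dBFS is 5 dB over -13.4 dBFS; at 2.5:1 that becomes 2 dB over, giving -11.4 dBFS.
Stage 2: -11.4 dBFS ≤ -8.8 dBFS, so stage 2 doesn't engage; output -11.4 dBFS.
Stage 3: 1.4 dB above -12.8 dBFS, reduced 4:1 to 0.35 dB above → -12.45 dBFS.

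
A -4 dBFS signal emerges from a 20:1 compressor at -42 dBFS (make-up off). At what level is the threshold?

-44 dBFS

Let T be the threshold. Output overshoot = (input overshoot)/R, so -42 − T = (-4 − T)/20.
20·(-42 − T) = -4 − T → 19·T = -840 − (-4) = -836.
T = -836/19 = -44 dBFS.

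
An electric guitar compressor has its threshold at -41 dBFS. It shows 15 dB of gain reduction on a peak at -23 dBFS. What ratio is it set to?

Input overshoot = -23 − (-41) = 18 dB.
Output overshoot = 18 − 15 = 3 dB.
Ratio = input overshoot / output overshoot = 18 / 3 = 6.

6:1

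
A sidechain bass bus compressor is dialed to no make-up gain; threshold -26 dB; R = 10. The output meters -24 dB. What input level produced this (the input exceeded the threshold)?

-6 dB

Post-compression overshoot = -24 − (-26) = 2 dB.
Undo the ratio: input overshoot = 2 × 10 = 20 dB, giving input = -6 dB.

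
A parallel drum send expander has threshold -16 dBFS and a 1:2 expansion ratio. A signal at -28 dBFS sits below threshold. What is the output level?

Undershoot = (-16) − (-28) = 12 dB.
At 1:2, that expands to 24 dB under threshold.
Output = -16 − 24 = -40 dBFS.

-40 dBFS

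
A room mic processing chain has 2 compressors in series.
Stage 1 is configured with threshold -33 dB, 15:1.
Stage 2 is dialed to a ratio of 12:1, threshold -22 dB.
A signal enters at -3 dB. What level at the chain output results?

Stage 1: 30 dB above -33 dB, reduced 15:1 to 2 dB above → -31 dB.
Stage 2: -31 dB is at or below the -22 dB threshold — no compression; output -31 dB.

-31 dB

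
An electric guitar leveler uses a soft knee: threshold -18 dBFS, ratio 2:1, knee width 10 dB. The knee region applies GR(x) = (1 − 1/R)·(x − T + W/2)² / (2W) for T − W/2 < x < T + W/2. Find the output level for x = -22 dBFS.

x − T + W/2 = -22 − (-18) + 5 = 1.
GR = (1 − 1/2) × 1² / 20 = 0.5 × 1 / 20 = 0.025 dB.
Output = -22 − 0.025 = -22.025 dBFS.

-22.025 dBFS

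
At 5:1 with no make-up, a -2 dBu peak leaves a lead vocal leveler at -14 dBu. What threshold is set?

-17 dBu

Gain reduction = -2 − (-14) = 12 dB; output overshoot = GR / (R − 1) = 12 / 4 = 3 dB.
Threshold = output − output overshoot = -14 − 3 = -17 dBu.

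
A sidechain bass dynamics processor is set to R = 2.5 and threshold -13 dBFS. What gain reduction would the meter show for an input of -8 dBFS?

3 dB

The signal is 5 dB above threshold.
At 2.5:1, output sits 5/2.5 = 2 dB above threshold.
So the signal is attenuated by 5 − 2 = 3 dB.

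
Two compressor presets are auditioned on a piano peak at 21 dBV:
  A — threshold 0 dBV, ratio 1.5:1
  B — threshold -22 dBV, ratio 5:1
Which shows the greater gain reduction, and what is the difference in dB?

A: 21 dB over, compressed to 14 dB over, so 7 dB of GR.
B: 43 dB over, compressed to 8.6 dB over, so 34.4 dB of GR.
Difference: 27.4 dB in favour of B.

B, by 27.4 dB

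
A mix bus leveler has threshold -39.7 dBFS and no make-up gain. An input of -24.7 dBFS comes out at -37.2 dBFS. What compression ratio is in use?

Input overshoot = -24.7 − (-39.7) = 15 dB; output overshoot = -37.2 − (-39.7) = 2.5 dB.
Ratio = 15 / 2.5 = 6.

6:1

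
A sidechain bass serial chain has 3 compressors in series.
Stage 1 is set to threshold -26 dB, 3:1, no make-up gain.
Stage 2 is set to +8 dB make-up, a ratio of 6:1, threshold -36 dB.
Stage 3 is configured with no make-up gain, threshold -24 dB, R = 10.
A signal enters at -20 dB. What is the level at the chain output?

Stage 1: -20 dB is 6 dB over -26 dB; at 3:1 that becomes 2 dB over, giving -24 dB.
Stage 2: overshoot 12 dB → 12/6 = 2 dB → -34 dB; +8 dB make-up → -26 dB.
Stage 3: -26 dB is at or below the -24 dB threshold — no compression; output -26 dB.

-26 dB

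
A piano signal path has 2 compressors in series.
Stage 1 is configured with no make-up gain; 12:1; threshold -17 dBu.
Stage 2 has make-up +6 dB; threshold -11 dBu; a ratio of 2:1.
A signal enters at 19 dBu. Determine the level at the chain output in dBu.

Stage 1: 36 dB above -17 dBu, reduced 12:1 to 3 dB above → -14 dBu.
Stage 2: -14 dBu ≤ -11 dBu, so stage 2 doesn't engage; make-up brings it to -8 dBu.

-8 dBu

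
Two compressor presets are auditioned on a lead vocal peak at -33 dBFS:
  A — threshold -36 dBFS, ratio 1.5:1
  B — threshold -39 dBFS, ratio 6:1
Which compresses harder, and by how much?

A: overshoot 3 dB → output overshoot 2 dB → GR 1 dB.
B: overshoot 6 dB → output overshoot 1 dB → GR 5 dB.
B applies 4 dB more gain reduction.

B, by 4 dB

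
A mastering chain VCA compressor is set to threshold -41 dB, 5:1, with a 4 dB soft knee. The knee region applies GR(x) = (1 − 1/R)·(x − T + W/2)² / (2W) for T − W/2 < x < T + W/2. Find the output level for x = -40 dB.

-40.9 dB

x − T + W/2 = -40 − (-41) + 2 = 3.
GR = (1 − 1/5) × 3² / 8 = 0.8 × 9 / 8 = 0.9 dB.
Output = -40 − 0.9 = -40.9 dB.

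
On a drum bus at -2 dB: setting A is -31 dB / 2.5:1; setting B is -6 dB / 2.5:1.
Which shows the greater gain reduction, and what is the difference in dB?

A, by 15 dB

A: overshoot 29 dB → output overshoot 11.6 dB → GR 17.4 dB.
B: overshoot 4 dB → output overshoot 1.6 dB → GR 2.4 dB.
A reduces 15 dB more.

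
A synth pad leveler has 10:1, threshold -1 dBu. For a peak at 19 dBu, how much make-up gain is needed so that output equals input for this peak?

Without make-up, output = threshold + overshoot/10 = -1 + 2 = 1 dBu.
Gap to target: 18 dB.

18 dB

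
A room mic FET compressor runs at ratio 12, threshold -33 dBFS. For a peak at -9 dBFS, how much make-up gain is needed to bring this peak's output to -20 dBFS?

11 dB

Without make-up, output = threshold + overshoot/12 = -33 + 2 = -31 dBFS.
Gap to target: 11 dB.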